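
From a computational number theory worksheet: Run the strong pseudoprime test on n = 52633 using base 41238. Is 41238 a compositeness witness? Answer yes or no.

n − 1 = 52632 = 2^3 · 6579, so s = 3 and d = 6579.
Repeated squaring mod 52633: 41238^1 ≡ 41238, 41238^2 ≡ 414, 41238^4 ≡ 13497, 41238^8 ≡ 6196, 41238^16 ≡ 20959, 41238^32 ≡ 4663, 41238^64 ≡ 6140, 41238^128 ≡ 14372, 41238^256 ≡ 22492, 41238^512 ≡ 34301, 41238^1024 ≡ 519, 41238^2048 ≡ 6196, 41238^4096 ≡ 20959.
6579 = 4096 + 2048 + 256 + 128 + 32 + 16 + 2 + 1, so 41238^6579 ≡ 20959·6196·22492·14372·4663·20959·414·41238 ≡ 15863 (mod 52633).
x_0 = 41238^6579 mod 52633 = 15863.
x_0 is neither 1 nor 52632, so continue squaring.
x_1 = 15863^2 mod 52633 = 49029.
x_2 = 49029^2 mod 52633 = 41098.
Reached i = s−1 = 2 without hitting −1: 41238 is a Miller–Rabin witness and 52633 is composite.

yes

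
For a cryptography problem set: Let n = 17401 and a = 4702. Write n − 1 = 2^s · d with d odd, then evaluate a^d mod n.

1544

n − 1 = 17400 = 2^3 · 2175, so s = 3 and d = 2175.
4702^2175 mod 17401 = 1544.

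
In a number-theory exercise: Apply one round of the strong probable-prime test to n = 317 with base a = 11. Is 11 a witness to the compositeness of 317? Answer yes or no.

no

n − 1 = 316 = 2^2 · 79, so s = 2 and d = 79.
By repeated squaring, 11^79 ≡ 1 (mod 317).
x_0 = 11^79 mod 317 = 1.
x_0 = 1, so 11 is not a witness.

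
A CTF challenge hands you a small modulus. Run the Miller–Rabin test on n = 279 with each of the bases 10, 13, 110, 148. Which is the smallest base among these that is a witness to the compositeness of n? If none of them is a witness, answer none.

10

n − 1 = 278 = 2^1 · 139, so s = 1 and d = 139.
Base 10: x_0 = 10^139 mod 279 = 235. x_0 ∉ {1, 278} and s = 1, so 10 is a Miller–Rabin witness and 279 is composite.
Base 13: x_0 = 13^139 mod 279 = 238. x_0 ∉ {1, 278} and s = 1, so 13 is a Miller–Rabin witness and 279 is composite.
Base 110: x_0 = 110^139 mod 279 = 272. x_0 ∉ {1, 278} and s = 1, so 110 is a Miller–Rabin witness and 279 is composite.
Base 148: x_0 = 148^139 mod 279 = 265. x_0 ∉ {1, 278} and s = 1, so 148 is a Miller–Rabin witness and 279 is composite.
The smallest witness among the given bases is 10.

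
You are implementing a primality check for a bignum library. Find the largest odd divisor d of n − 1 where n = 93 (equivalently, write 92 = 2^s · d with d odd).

Halving: 92 → 46 → 23; 23 is odd.
So 92 = 2^2 · 23.

23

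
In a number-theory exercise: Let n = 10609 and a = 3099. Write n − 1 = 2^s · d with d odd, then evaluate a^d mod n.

9889

n − 1 = 10608 = 2^4 · 663, so s = 4 and d = 663.
Repeated squaring mod 10609: 3099^1 ≡ 3099, 3099^2 ≡ 2656, 3099^4 ≡ 9960, 3099^8 ≡ 7450, 3099^16 ≡ 6821, 3099^32 ≡ 5576, 3099^64 ≡ 7406, 3099^128 ≡ 306, 3099^256 ≡ 8764, 3099^512 ≡ 9145.
663 = 512 + 128 + 16 + 4 + 2 + 1, so 3099^663 ≡ 9145·306·6821·9960·2656·3099 ≡ 9889 (mod 10609).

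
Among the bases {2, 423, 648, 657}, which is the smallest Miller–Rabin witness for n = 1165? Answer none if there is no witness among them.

2

n − 1 = 1164 = 2^2 · 291, so s = 2 and d = 291.
Base 2: x_0 = 2^291 mod 1165 = 468. x_0 is neither 1 nor 1164, so continue squaring. x_1 = 468^2 mod 1165 = 4. Reached i = s−1 = 1 without hitting −1: 2 is a Miller–Rabin witness and 1165 is composite.
Base 423: x_0 = 423^291 mod 1165 = 332. x_0 is neither 1 nor 1164, so continue squaring. x_1 = 332^2 mod 1165 = 714. Reached i = s−1 = 1 without hitting −1: 423 is a Miller–Rabin witness and 1165 is composite.
Base 648: x_0 = 648^291 mod 1165 = 182. x_0 is neither 1 nor 1164, so continue squaring. x_1 = 182^2 mod 1165 = 504. Reached i = s−1 = 1 without hitting −1: 648 is a Miller–Rabin witness and 1165 is composite.
Base 657: x_0 = 657^291 mod 1165 = 223. x_0 is neither 1 nor 1164, so continue squaring. x_1 = 223^2 mod 1165 = 799. Reached i = s−1 = 1 without hitting −1: 657 is a Miller–Rabin witness and 1165 is composite.
The smallest witness among the given bases is 2.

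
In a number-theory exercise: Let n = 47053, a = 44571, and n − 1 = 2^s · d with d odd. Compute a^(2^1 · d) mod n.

n − 1 = 47052 = 2^2 · 11763, so s = 2 and d = 11763.
Repeated squaring mod 47053: 44571^1 ≡ 44571, 44571^2 ≡ 43434, 44571^4 ≡ 16427, 44571^8 ≡ 44427, 44571^16 ≡ 26138, 44571^32 ≡ 32537, 44571^64 ≡ 10922, 44571^128 ≡ 10729, 44571^256 ≡ 19803, 44571^512 ≡ 19107, 44571^1024 ≡ 40275, 44571^2048 ≡ 17556, 44571^4096 ≡ 15986, 44571^8192 ≡ 7353.
11763 = 8192 + 2048 + 1024 + 256 + 128 + 64 + 32 + 16 + 2 + 1, so 44571^11763 ≡ 7353·17556·40275·19803·10729·10922·32537·26138·43434·44571 ≡ 2831 (mod 47053).
x_0 = 2831.
x_1 = 2831^2 mod 47053 = 15551.

15551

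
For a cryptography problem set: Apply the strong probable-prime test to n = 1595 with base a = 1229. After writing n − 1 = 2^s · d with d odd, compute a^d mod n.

79

n − 1 = 1594 = 2^1 · 797, so s = 1 and d = 797.
1229^797 mod 1595 = 79.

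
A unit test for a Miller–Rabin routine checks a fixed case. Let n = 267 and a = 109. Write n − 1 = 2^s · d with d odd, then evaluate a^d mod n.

n − 1 = 266 = 2^1 · 133, so s = 1 and d = 133.
Repeated squaring mod 267: 109^1 ≡ 109, 109^2 ≡ 133, 109^4 ≡ 67, 109^8 ≡ 217, 109^16 ≡ 97, 109^32 ≡ 64, 109^64 ≡ 91, 109^128 ≡ 4.
133 = 128 + 4 + 1, so 109^133 ≡ 4·67·109 ≡ 109 (mod 267).

109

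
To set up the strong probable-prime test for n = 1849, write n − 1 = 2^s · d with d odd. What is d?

231

Halving: 1848 → 924 → 462 → 231; 231 is odd.
So 1848 = 2^3 · 231.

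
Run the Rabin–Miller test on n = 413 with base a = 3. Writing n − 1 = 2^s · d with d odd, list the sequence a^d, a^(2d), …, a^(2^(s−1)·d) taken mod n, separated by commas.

n − 1 = 412 = 2^2 · 103, so s = 2 and d = 103.
x_0 = 3^103 mod 413 = 262.
x_1 = 262^2 mod 413 = 86.

262, 86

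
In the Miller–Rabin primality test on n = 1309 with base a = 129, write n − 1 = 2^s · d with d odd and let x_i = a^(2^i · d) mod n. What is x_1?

n − 1 = 1308 = 2^2 · 327, so s = 2 and d = 327.
x_0 = 129^327 mod 1309 = 90.
x_1 = 90^2 mod 1309 = 246.

246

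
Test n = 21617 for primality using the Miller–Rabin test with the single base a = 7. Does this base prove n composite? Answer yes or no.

n − 1 = 21616 = 2^4 · 1351, so s = 4 and d = 1351.
x_0 = 7^1351 mod 21617 = 16444.
x_0 is neither 1 nor 21616, so continue squaring.
x_1 = 16444^2 mod 21617 = 19700.
x_2 = 19700^2 mod 21617 = 21616.
x_2 ≡ −1, so 7 is not a witness.

no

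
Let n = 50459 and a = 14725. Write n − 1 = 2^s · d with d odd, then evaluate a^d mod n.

1

n − 1 = 50458 = 2^1 · 25229, so s = 1 and d = 25229.
14725^25229 mod 50459 = 1.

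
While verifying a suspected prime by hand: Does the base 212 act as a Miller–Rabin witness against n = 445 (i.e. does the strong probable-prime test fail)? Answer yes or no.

n − 1 = 444 = 2^2 · 111, so s = 2 and d = 111.
x_0 = 212^111 mod 445 = 233.
x_0 is neither 1 nor 444, so continue squaring.
x_1 = 233^2 mod 445 = 444.
x_1 ≡ −1, so 212 is not a witness.

no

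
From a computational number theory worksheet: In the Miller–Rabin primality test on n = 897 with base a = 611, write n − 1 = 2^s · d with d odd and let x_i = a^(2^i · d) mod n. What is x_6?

n − 1 = 896 = 2^7 · 7, so s = 7 and d = 7.
x_0 = 611^7 mod 897 = 377.
x_1 = 377^2 mod 897 = 403.
x_2 = 403^2 mod 897 = 52.
x_3 = 52^2 mod 897 = 13.
x_4 = 13^2 mod 897 = 169.
x_5 = 169^2 mod 897 = 754.
x_6 = 754^2 mod 897 = 715.

715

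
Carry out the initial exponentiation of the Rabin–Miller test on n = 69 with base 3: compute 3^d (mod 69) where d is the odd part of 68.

39

n − 1 = 68 = 2^2 · 17, so s = 2 and d = 17.
3^17 mod 69 = 39.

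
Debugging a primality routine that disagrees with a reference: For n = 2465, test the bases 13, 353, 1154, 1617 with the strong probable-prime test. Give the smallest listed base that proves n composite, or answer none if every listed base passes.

n − 1 = 2464 = 2^5 · 77, so s = 5 and d = 77.
Base 13: x_0 = 13^77 mod 2465 = 608. x_0 is neither 1 nor 2464, so continue squaring. x_1 = 608^2 mod 2465 = 2379. x_2 = 2379^2 mod 2465 = 1. x_2 = 1 but x_1 ≠ ±1, a nontrivial square root of 1 — 13 is a witness and 2465 is composite.
Base 353: x_0 = 353^77 mod 2465 = 608. x_0 is neither 1 nor 2464, so continue squaring. x_1 = 608^2 mod 2465 = 2379. x_2 = 2379^2 mod 2465 = 1. x_2 = 1 but x_1 ≠ ±1, a nontrivial square root of 1 — 353 is a witness and 2465 is composite.
Base 1154: x_0 = 1154^77 mod 2465 = 784. x_0 is neither 1 nor 2464, so continue squaring. x_1 = 784^2 mod 2465 = 871. x_2 = 871^2 mod 2465 = 1886. x_3 = 1886^2 mod 2465 = 1. x_3 = 1 but x_2 ≠ ±1, a nontrivial square root of 1 — 1154 is a witness and 2465 is composite.
Base 1617: x_0 = 1617^77 mod 2465 = 202. x_0 is neither 1 nor 2464, so continue squaring. x_1 = 202^2 mod 2465 = 1364. x_2 = 1364^2 mod 2465 = 1886. x_3 = 1886^2 mod 2465 = 1. x_3 = 1 but x_2 ≠ ±1, a nontrivial square root of 1 — 1617 is a witness and 2465 is composite.
The smallest witness among the given bases is 13.

13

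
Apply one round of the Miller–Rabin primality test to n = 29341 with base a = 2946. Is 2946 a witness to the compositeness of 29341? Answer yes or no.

n − 1 = 29340 = 2^2 · 7335, so s = 2 and d = 7335.
x_0 = 2946^7335 mod 29341 = 13980.
x_0 is neither 1 nor 29340, so continue squaring.
x_1 = 13980^2 mod 29341 = 29340.
x_1 ≡ −1, so 2946 is not a witness.

no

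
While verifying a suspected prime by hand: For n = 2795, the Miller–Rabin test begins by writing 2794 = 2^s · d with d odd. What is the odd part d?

Halving: 2794 → 1397; 1397 is odd.
So 2794 = 2^1 · 1397.

1397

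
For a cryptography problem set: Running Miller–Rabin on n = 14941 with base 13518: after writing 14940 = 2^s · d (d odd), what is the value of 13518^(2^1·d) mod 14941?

n − 1 = 14940 = 2^2 · 3735, so s = 2 and d = 3735.
x_0 = 13518^3735 mod 14941 = 13185.
x_1 = 13185^2 mod 14941 = 5690.

5690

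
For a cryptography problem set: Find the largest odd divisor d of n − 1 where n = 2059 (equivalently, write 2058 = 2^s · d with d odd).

Halving: 2058 → 1029; 1029 is odd.
So 2058 = 2^1 · 1029.

1029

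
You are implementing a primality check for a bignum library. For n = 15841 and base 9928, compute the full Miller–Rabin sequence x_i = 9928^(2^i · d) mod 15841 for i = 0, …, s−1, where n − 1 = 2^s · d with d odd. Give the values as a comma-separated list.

n − 1 = 15840 = 2^5 · 495, so s = 5 and d = 495.
x_0 = 9928^495 mod 15841 = 8030.
x_1 = 8030^2 mod 15841 = 8030.
x_2 = 8030^2 mod 15841 = 8030.
x_3 = 8030^2 mod 15841 = 8030.
x_4 = 8030^2 mod 15841 = 8030.

8030, 8030, 8030, 8030, 8030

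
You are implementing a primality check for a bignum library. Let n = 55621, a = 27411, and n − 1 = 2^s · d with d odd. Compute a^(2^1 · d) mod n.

55620

n − 1 = 55620 = 2^2 · 13905, so s = 2 and d = 13905.
x_0 = 27411^13905 mod 55621 = 37977.
x_1 = 37977^2 mod 55621 = 55620.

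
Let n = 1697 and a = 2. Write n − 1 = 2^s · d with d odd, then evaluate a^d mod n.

330

n − 1 = 1696 = 2^5 · 53, so s = 5 and d = 53.
2^53 mod 1697 = 330.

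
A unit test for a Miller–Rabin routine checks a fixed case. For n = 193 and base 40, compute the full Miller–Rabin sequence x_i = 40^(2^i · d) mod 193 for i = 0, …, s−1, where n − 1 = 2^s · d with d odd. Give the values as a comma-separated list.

117, 179, 3, 9, 81, 192

n − 1 = 192 = 2^6 · 3, so s = 6 and d = 3.
x_0 = 40^3 mod 193 = 117.
x_1 = 117^2 mod 193 = 179.
x_2 = 179^2 mod 193 = 3.
x_3 = 3^2 mod 193 = 9.
x_4 = 9^2 mod 193 = 81.
x_5 = 81^2 mod 193 = 192.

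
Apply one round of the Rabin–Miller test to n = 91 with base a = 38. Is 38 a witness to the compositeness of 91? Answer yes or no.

no

n − 1 = 90 = 2^1 · 45, so s = 1 and d = 45.
Repeated squaring mod 91: 38^1 ≡ 38, 38^2 ≡ 79, 38^4 ≡ 53, 38^8 ≡ 79, 38^16 ≡ 53, 38^32 ≡ 79.
45 = 32 + 8 + 4 + 1, so 38^45 ≡ 79·79·53·38 ≡ 90 (mod 91).
x_0 = 38^45 mod 91 = 90.
x_0 = 90 ≡ −1, so 38 is not a witness.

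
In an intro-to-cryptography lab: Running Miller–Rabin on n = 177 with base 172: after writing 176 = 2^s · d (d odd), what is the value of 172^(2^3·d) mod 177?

64

n − 1 = 176 = 2^4 · 11, so s = 4 and d = 11.
x_0 = 172^11 mod 177 = 157.
x_1 = 157^2 mod 177 = 46.
x_2 = 46^2 mod 177 = 169.
x_3 = 169^2 mod 177 = 64.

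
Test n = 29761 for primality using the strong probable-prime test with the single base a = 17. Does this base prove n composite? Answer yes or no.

no

n − 1 = 29760 = 2^6 · 465, so s = 6 and d = 465.
x_0 = 17^465 mod 29761 = 13543.
x_0 is neither 1 nor 29760, so continue squaring.
x_1 = 13543^2 mod 29761 = 25567.
x_2 = 25567^2 mod 29761 = 885.
x_3 = 885^2 mod 29761 = 9439.
x_4 = 9439^2 mod 29761 = 20048.
x_5 = 20048^2 mod 29761 = 29760.
x_5 ≡ −1, so 17 is not a witness.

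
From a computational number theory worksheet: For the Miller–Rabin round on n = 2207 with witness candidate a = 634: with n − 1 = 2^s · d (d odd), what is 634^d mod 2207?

n − 1 = 2206 = 2^1 · 1103, so s = 1 and d = 1103.
634^1103 mod 2207 = 2206.

2206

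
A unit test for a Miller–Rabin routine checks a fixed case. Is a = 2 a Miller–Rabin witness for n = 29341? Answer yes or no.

no

n − 1 = 29340 = 2^2 · 7335, so s = 2 and d = 7335.
Repeated squaring mod 29341: 2^1 ≡ 2, 2^2 ≡ 4, 2^4 ≡ 16, 2^8 ≡ 256, 2^16 ≡ 6854, 2^32 ≡ 2375, 2^64 ≡ 7153, 2^128 ≡ 24046, 2^256 ≡ 16370, 2^512 ≡ 5547, 2^1024 ≡ 19841, 2^2048 ≡ 26425, 2^4096 ≡ 23507.
7335 = 4096 + 2048 + 1024 + 128 + 32 + 4 + 2 + 1, so 2^7335 ≡ 23507·26425·19841·24046·2375·16·4·2 ≡ 26424 (mod 29341).
x_0 = 2^7335 mod 29341 = 26424.
x_0 is neither 1 nor 29340, so continue squaring.
x_1 = 26424^2 mod 29341 = 29340.
x_1 ≡ −1, so 2 is not a witness.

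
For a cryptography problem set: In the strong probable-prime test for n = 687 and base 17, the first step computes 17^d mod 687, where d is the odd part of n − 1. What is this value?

n − 1 = 686 = 2^1 · 343, so s = 1 and d = 343.
By repeated squaring, 17^343 ≡ 17 (mod 687).

17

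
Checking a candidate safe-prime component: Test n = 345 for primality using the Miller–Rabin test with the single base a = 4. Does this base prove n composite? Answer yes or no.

n − 1 = 344 = 2^3 · 43, so s = 3 and d = 43.
By repeated squaring, 4^43 ≡ 259 (mod 345).
x_0 = 4^43 mod 345 = 259.
x_0 is neither 1 nor 344, so continue squaring.
x_1 = 259^2 mod 345 = 151.
x_2 = 151^2 mod 345 = 31.
Reached i = s−1 = 2 without hitting −1: 4 is a Miller–Rabin witness and 345 is composite.

yes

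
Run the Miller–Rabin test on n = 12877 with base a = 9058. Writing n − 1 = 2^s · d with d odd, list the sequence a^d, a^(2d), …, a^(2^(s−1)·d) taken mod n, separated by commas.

8122, 10890

n − 1 = 12876 = 2^2 · 3219, so s = 2 and d = 3219.
x_0 = 9058^3219 mod 12877 = 8122.
x_1 = 8122^2 mod 12877 = 10890.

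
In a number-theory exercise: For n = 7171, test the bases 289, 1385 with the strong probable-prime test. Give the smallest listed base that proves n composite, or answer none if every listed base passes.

1385

n − 1 = 7170 = 2^1 · 3585, so s = 1 and d = 3585.
Base 289: x_0 = 289^3585 mod 7171 = 1. x_0 = 1, so 289 is not a witness.
Base 1385: x_0 = 1385^3585 mod 7171 = 971. x_0 ∉ {1, 7170} and s = 1, so 1385 is a Miller–Rabin witness and 7171 is composite.
The smallest witness among the given bases is 1385.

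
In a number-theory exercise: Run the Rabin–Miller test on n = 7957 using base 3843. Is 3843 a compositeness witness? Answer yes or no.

n − 1 = 7956 = 2^2 · 1989, so s = 2 and d = 1989.
x_0 = 3843^1989 mod 7957 = 2898.
x_0 is neither 1 nor 7956, so continue squaring.
x_1 = 2898^2 mod 7957 = 3769.
Reached i = s−1 = 1 without hitting −1: 3843 is a Miller–Rabin witness and 7957 is composite.

yes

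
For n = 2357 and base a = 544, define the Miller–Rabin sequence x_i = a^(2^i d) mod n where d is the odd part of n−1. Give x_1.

n − 1 = 2356 = 2^2 · 589, so s = 2 and d = 589.
x_0 = 544^589 mod 2357 = 1.
x_1 = 1^2 mod 2357 = 1.

1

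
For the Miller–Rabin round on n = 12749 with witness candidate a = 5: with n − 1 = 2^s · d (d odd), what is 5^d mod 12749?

n − 1 = 12748 = 2^2 · 3187, so s = 2 and d = 3187.
Repeated squaring mod 12749: 5^1 ≡ 5, 5^2 ≡ 25, 5^4 ≡ 625, 5^8 ≡ 8155, 5^16 ≡ 5241, 5^32 ≡ 6735, 5^64 ≡ 12032, 5^128 ≡ 4129, 5^256 ≡ 3228, 5^512 ≡ 4051, 5^1024 ≡ 2638, 5^2048 ≡ 10839.
3187 = 2048 + 1024 + 64 + 32 + 16 + 2 + 1, so 5^3187 ≡ 10839·2638·12032·6735·5241·25·5 ≡ 11025 (mod 12749).

11025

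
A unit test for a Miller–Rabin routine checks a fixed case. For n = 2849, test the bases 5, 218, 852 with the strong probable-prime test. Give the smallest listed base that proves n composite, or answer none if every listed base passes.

5

n − 1 = 2848 = 2^5 · 89, so s = 5 and d = 89.
Base 5: x_0 = 5^89 mod 2849 = 2649. x_0 is neither 1 nor 2848, so continue squaring. x_1 = 2649^2 mod 2849 = 114. x_2 = 114^2 mod 2849 = 1600. x_3 = 1600^2 mod 2849 = 1598. x_4 = 1598^2 mod 2849 = 900. Reached i = s−1 = 4 without hitting −1: 5 is a Miller–Rabin witness and 2849 is composite.
Base 218: x_0 = 218^89 mod 2849 = 379. x_0 is neither 1 nor 2848, so continue squaring. x_1 = 379^2 mod 2849 = 1191. x_2 = 1191^2 mod 2849 = 2528. x_3 = 2528^2 mod 2849 = 477. x_4 = 477^2 mod 2849 = 2458. Reached i = s−1 = 4 without hitting −1: 218 is a Miller–Rabin witness and 2849 is composite.
Base 852: x_0 = 852^89 mod 2849 = 2110. x_0 is neither 1 nor 2848, so continue squaring. x_1 = 2110^2 mod 2849 = 1962. x_2 = 1962^2 mod 2849 = 445. x_3 = 445^2 mod 2849 = 1444. x_4 = 1444^2 mod 2849 = 2517. Reached i = s−1 = 4 without hitting −1: 852 is a Miller–Rabin witness and 2849 is composite.
The smallest witness among the given bases is 5.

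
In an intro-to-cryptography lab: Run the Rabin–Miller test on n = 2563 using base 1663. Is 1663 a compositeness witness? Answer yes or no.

yes

n − 1 = 2562 = 2^1 · 1281, so s = 1 and d = 1281.
Repeated squaring mod 2563: 1663^1 ≡ 1663, 1663^2 ≡ 92, 1663^4 ≡ 775, 1663^8 ≡ 883, 1663^16 ≡ 537, 1663^32 ≡ 1313, 1663^64 ≡ 1633, 1663^128 ≡ 1169, 1663^256 ≡ 482, 1663^512 ≡ 1654, 1663^1024 ≡ 995.
1281 = 1024 + 256 + 1, so 1663^1281 ≡ 995·482·1663 ≡ 1267 (mod 2563).
x_0 = 1663^1281 mod 2563 = 1267.
x_0 ∉ {1, 2562} and s = 1, so 1663 is a Miller–Rabin witness and 2563 is composite.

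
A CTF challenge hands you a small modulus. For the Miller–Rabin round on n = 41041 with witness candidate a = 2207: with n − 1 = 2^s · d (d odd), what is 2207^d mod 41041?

16444

n − 1 = 41040 = 2^4 · 2565, so s = 4 and d = 2565.
2207^2565 mod 41041 = 16444.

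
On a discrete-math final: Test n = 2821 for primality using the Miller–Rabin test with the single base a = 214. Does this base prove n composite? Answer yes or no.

yes

n − 1 = 2820 = 2^2 · 705, so s = 2 and d = 705.
x_0 = 214^705 mod 2821 = 2605.
x_0 is neither 1 nor 2820, so continue squaring.
x_1 = 2605^2 mod 2821 = 1520.
Reached i = s−1 = 1 without hitting −1: 214 is a Miller–Rabin witness and 2821 is composite.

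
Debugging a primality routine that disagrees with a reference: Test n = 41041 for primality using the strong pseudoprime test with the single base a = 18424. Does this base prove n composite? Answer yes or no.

n − 1 = 41040 = 2^4 · 2565, so s = 4 and d = 2565.
Repeated squaring mod 41041: 18424^1 ≡ 18424, 18424^2 ≡ 34706, 18424^4 ≡ 35168, 18424^8 ≡ 17689, 18424^16 ≡ 4137, 18424^32 ≡ 672, 18424^64 ≡ 133, 18424^128 ≡ 17689, 18424^256 ≡ 4137, 18424^512 ≡ 672, 18424^1024 ≡ 133, 18424^2048 ≡ 17689.
2565 = 2048 + 512 + 4 + 1, so 18424^2565 ≡ 17689·672·35168·18424 ≡ 33593 (mod 41041).
x_0 = 18424^2565 mod 41041 = 33593.
x_0 is neither 1 nor 41040, so continue squaring.
x_1 = 33593^2 mod 41041 = 26313.
x_2 = 26313^2 mod 41041 = 12299.
x_3 = 12299^2 mod 41041 = 29316.
Reached i = s−1 = 3 without hitting −1: 18424 is a Miller–Rabin witness and 41041 is composite.

yes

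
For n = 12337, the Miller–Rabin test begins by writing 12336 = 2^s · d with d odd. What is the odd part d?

771

Halving: 12336 → 6168 → 3084 → 1542 → 771; 771 is odd.
So 12336 = 2^4 · 771.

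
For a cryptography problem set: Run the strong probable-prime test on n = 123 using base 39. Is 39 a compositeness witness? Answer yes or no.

yes

n − 1 = 122 = 2^1 · 61, so s = 1 and d = 61.
x_0 = 39^61 mod 123 = 39.
x_0 ∉ {1, 122} and s = 1, so 39 is a Miller–Rabin witness and 123 is composite.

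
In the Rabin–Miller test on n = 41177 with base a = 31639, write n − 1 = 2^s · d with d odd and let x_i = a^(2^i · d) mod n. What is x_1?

n − 1 = 41176 = 2^3 · 5147, so s = 3 and d = 5147.
By repeated squaring, 31639^5147 ≡ 14271 (mod 41177).
x_0 = 14271.
x_1 = 14271^2 mod 41177 = 41176.

41176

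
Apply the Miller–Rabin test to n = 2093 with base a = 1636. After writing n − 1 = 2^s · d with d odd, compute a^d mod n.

1419

n − 1 = 2092 = 2^2 · 523, so s = 2 and d = 523.
Repeated squaring mod 2093: 1636^1 ≡ 1636, 1636^2 ≡ 1642, 1636^4 ≡ 380, 1636^8 ≡ 2076, 1636^16 ≡ 289, 1636^32 ≡ 1894, 1636^64 ≡ 1927, 1636^128 ≡ 347, 1636^256 ≡ 1108, 1636^512 ≡ 1166.
523 = 512 + 8 + 2 + 1, so 1636^523 ≡ 1166·2076·1642·1636 ≡ 1419 (mod 2093).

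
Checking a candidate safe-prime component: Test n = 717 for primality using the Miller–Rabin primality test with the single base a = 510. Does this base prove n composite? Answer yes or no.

n − 1 = 716 = 2^2 · 179, so s = 2 and d = 179.
x_0 = 510^179 mod 717 = 396.
x_0 is neither 1 nor 716, so continue squaring.
x_1 = 396^2 mod 717 = 510.
Reached i = s−1 = 1 without hitting −1: 510 is a Miller–Rabin witness and 717 is composite.

yes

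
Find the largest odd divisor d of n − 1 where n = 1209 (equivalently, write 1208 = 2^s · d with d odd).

151

Halving: 1208 → 604 → 302 → 151; 151 is odd.
So 1208 = 2^3 · 151.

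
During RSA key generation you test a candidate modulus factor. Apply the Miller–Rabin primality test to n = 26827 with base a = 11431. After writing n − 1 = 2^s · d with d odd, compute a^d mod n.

n − 1 = 26826 = 2^1 · 13413, so s = 1 and d = 13413.
Repeated squaring mod 26827: 11431^1 ≡ 11431, 11431^2 ≡ 20271, 11431^4 ≡ 4282, 11431^8 ≡ 12683, 11431^16 ≡ 3797, 11431^32 ≡ 11110, 11431^64 ≡ 1073, 11431^128 ≡ 24595, 11431^256 ≡ 18829, 11431^512 ≡ 12436, 11431^1024 ≡ 23268, 11431^2048 ≡ 4137, 11431^4096 ≡ 25970, 11431^8192 ≡ 10120.
13413 = 8192 + 4096 + 1024 + 64 + 32 + 4 + 1, so 11431^13413 ≡ 10120·25970·23268·1073·11110·4282·11431 ≡ 24630 (mod 26827).

24630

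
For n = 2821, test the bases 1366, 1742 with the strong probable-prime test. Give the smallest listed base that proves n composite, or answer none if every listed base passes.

n − 1 = 2820 = 2^2 · 705, so s = 2 and d = 705.
Base 1366: x_0 = 1366^705 mod 2821 = 1. x_0 = 1, so 1366 is not a witness.
Base 1742: x_0 = 1742^705 mod 2821 = 650. x_0 is neither 1 nor 2820, so continue squaring. x_1 = 650^2 mod 2821 = 2171. Reached i = s−1 = 1 without hitting −1: 1742 is a Miller–Rabin witness and 2821 is composite.
The smallest witness among the given bases is 1742.

1742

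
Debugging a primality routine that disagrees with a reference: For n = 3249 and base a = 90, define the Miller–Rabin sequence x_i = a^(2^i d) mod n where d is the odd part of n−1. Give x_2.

n − 1 = 3248 = 2^4 · 203, so s = 4 and d = 203.
x_0 = 90^203 mod 3249 = 3240.
x_1 = 3240^2 mod 3249 = 81.
x_2 = 81^2 mod 3249 = 63.

63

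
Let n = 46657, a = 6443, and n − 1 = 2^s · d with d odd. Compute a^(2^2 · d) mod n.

n − 1 = 46656 = 2^6 · 729, so s = 6 and d = 729.
x_0 = 6443^729 mod 46657 = 37487.
x_1 = 37487^2 mod 46657 = 12986.
x_2 = 12986^2 mod 46657 = 17798.

17798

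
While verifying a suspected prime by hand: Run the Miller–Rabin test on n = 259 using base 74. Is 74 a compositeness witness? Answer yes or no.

n − 1 = 258 = 2^1 · 129, so s = 1 and d = 129.
By repeated squaring, 74^129 ≡ 148 (mod 259).
x_0 = 74^129 mod 259 = 148.
x_0 ∉ {1, 258} and s = 1, so 74 is a Miller–Rabin witness and 259 is composite.

yes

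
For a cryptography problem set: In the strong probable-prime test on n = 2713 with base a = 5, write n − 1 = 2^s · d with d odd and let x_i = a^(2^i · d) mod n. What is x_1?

n − 1 = 2712 = 2^3 · 339, so s = 3 and d = 339.
x_0 = 5^339 mod 2713 = 60.
x_1 = 60^2 mod 2713 = 887.

887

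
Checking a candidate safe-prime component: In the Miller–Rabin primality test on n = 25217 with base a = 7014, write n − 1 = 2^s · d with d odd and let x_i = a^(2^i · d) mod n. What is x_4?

n − 1 = 25216 = 2^7 · 197, so s = 7 and d = 197.
x_0 = 7014^197 mod 25217 = 7849.
x_1 = 7849^2 mod 25217 = 1670.
x_2 = 1670^2 mod 25217 = 15030.
x_3 = 15030^2 mod 25217 = 7014.
x_4 = 7014^2 mod 25217 = 23046.

23046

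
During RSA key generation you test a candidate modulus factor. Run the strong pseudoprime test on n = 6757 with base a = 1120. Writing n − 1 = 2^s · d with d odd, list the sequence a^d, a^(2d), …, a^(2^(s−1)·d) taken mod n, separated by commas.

839, 1193

n − 1 = 6756 = 2^2 · 1689, so s = 2 and d = 1689.
x_0 = 1120^1689 mod 6757 = 839.
x_1 = 839^2 mod 6757 = 1193.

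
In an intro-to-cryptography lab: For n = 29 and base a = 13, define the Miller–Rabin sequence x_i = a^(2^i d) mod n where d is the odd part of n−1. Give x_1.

1

n − 1 = 28 = 2^2 · 7, so s = 2 and d = 7.
By repeated squaring, 13^7 ≡ 28 (mod 29).
x_0 = 28.
x_1 = 28^2 mod 29 = 1.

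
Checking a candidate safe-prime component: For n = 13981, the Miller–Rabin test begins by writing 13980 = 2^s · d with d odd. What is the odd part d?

Halving: 13980 → 6990 → 3495; 3495 is odd.
So 13980 = 2^2 · 3495.

3495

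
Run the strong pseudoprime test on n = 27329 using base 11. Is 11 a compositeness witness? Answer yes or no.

no

n − 1 = 27328 = 2^6 · 427, so s = 6 and d = 427.
Repeated squaring mod 27329: 11^1 ≡ 11, 11^2 ≡ 121, 11^4 ≡ 14641, 11^8 ≡ 17534, 11^16 ≡ 17235, 11^32 ≡ 6324, 11^64 ≡ 10649, 11^128 ≡ 13180, 11^256 ≡ 9276.
427 = 256 + 128 + 32 + 8 + 2 + 1, so 11^427 ≡ 9276·13180·6324·17534·121·11 ≡ 23528 (mod 27329).
x_0 = 11^427 mod 27329 = 23528.
x_0 is neither 1 nor 27328, so continue squaring.
x_1 = 23528^2 mod 27329 = 17889.
x_2 = 17889^2 mod 27329 = 21060.
x_3 = 21060^2 mod 27329 = 1259.
x_4 = 1259^2 mod 27329 = 27328.
x_4 ≡ −1, so 11 is not a witness.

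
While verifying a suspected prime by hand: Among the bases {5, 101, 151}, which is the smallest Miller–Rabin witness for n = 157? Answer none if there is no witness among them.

n − 1 = 156 = 2^2 · 39, so s = 2 and d = 39.
Base 5: x_0 = 5^39 mod 157 = 129. x_0 is neither 1 nor 156, so continue squaring. x_1 = 129^2 mod 157 = 156. x_1 ≡ −1, so 5 is not a witness.
Base 101: x_0 = 101^39 mod 157 = 1. x_0 = 1, so 101 is not a witness.
Base 151: x_0 = 151^39 mod 157 = 129. x_0 is neither 1 nor 156, so continue squaring. x_1 = 129^2 mod 157 = 156. x_1 ≡ −1, so 151 is not a witness.
No listed base is a witness for 157.

none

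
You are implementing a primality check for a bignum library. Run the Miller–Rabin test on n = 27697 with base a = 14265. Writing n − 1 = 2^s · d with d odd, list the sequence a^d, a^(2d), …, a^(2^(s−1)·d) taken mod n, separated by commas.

5799, 4243, 27696, 1

n − 1 = 27696 = 2^4 · 1731, so s = 4 and d = 1731.
x_0 = 14265^1731 mod 27697 = 5799.
x_1 = 5799^2 mod 27697 = 4243.
x_2 = 4243^2 mod 27697 = 27696.
x_3 = 27696^2 mod 27697 = 1.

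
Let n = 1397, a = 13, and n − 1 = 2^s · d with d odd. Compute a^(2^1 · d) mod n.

707

n − 1 = 1396 = 2^2 · 349, so s = 2 and d = 349.
Repeated squaring mod 1397: 13^1 ≡ 13, 13^2 ≡ 169, 13^4 ≡ 621, 13^8 ≡ 69, 13^16 ≡ 570, 13^32 ≡ 796, 13^64 ≡ 775, 13^128 ≡ 1312, 13^256 ≡ 240.
349 = 256 + 64 + 16 + 8 + 4 + 1, so 13^349 ≡ 240·775·570·69·621·13 ≡ 666 (mod 1397).
x_0 = 666.
x_1 = 666^2 mod 1397 = 707.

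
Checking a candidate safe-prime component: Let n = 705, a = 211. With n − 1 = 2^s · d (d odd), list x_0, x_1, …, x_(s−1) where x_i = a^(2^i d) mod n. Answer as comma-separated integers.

181, 331, 286, 16, 256, 676

n − 1 = 704 = 2^6 · 11, so s = 6 and d = 11.
x_0 = 211^11 mod 705 = 181.
x_1 = 181^2 mod 705 = 331.
x_2 = 331^2 mod 705 = 286.
x_3 = 286^2 mod 705 = 16.
x_4 = 16^2 mod 705 = 256.
x_5 = 256^2 mod 705 = 676.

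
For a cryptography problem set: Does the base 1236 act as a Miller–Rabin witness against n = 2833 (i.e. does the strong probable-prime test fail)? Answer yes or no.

n − 1 = 2832 = 2^4 · 177, so s = 4 and d = 177.
x_0 = 1236^177 mod 2833 = 1278.
x_0 is neither 1 nor 2832, so continue squaring.
x_1 = 1278^2 mod 2833 = 1476.
x_2 = 1476^2 mod 2833 = 2832.
x_2 ≡ −1, so 1236 is not a witness.

no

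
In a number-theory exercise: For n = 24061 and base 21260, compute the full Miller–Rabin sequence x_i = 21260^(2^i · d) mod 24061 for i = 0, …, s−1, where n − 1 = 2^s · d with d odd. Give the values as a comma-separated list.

20025, 24060

n − 1 = 24060 = 2^2 · 6015, so s = 2 and d = 6015.
x_0 = 21260^6015 mod 24061 = 20025.
x_1 = 20025^2 mod 24061 = 24060.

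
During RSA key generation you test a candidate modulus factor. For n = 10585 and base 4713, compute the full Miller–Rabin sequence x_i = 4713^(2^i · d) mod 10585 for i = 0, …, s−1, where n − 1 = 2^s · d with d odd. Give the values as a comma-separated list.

n − 1 = 10584 = 2^3 · 1323, so s = 3 and d = 1323.
x_0 = 4713^1323 mod 10585 = 2627.
x_1 = 2627^2 mod 10585 = 10294.
x_2 = 10294^2 mod 10585 = 1.

2627, 10294, 1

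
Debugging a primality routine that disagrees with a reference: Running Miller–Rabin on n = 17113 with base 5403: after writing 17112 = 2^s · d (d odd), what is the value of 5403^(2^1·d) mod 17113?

2105

n − 1 = 17112 = 2^3 · 2139, so s = 3 and d = 2139.
x_0 = 5403^2139 mod 17113 = 8156.
x_1 = 8156^2 mod 17113 = 2105.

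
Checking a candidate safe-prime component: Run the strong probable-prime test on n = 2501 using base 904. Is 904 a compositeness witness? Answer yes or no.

n − 1 = 2500 = 2^2 · 625, so s = 2 and d = 625.
By repeated squaring, 904^625 ≡ 2246 (mod 2501).
x_0 = 904^625 mod 2501 = 2246.
x_0 is neither 1 nor 2500, so continue squaring.
x_1 = 2246^2 mod 2501 = 2500.
x_1 ≡ −1, so 904 is not a witness.

no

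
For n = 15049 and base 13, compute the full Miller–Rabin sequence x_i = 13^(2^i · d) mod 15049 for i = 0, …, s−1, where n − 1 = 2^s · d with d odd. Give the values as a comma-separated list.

n − 1 = 15048 = 2^3 · 1881, so s = 3 and d = 1881.
x_0 = 13^1881 mod 15049 = 10889.
x_1 = 10889^2 mod 15049 = 14299.
x_2 = 14299^2 mod 15049 = 5687.

10889, 14299, 5687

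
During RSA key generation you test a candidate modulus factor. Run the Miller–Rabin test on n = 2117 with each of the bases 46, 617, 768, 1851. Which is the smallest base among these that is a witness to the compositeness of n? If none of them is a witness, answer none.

617

n − 1 = 2116 = 2^2 · 529, so s = 2 and d = 529.
Base 46: x_0 = 46^529 mod 2117 = 46. x_0 is neither 1 nor 2116, so continue squaring. x_1 = 46^2 mod 2117 = 2116. x_1 ≡ −1, so 46 is not a witness.
Base 617: x_0 = 617^529 mod 2117 = 1505. x_0 is neither 1 nor 2116, so continue squaring. x_1 = 1505^2 mod 2117 = 1952. Reached i = s−1 = 1 without hitting −1: 617 is a Miller–Rabin witness and 2117 is composite.
Base 768: x_0 = 768^529 mod 2117 = 1326. x_0 is neither 1 nor 2116, so continue squaring. x_1 = 1326^2 mod 2117 = 1166. Reached i = s−1 = 1 without hitting −1: 768 is a Miller–Rabin witness and 2117 is composite.
Base 1851: x_0 = 1851^529 mod 2117 = 1814. x_0 is neither 1 nor 2116, so continue squaring. x_1 = 1814^2 mod 2117 = 778. Reached i = s−1 = 1 without hitting −1: 1851 is a Miller–Rabin witness and 2117 is composite.
The smallest witness among the given bases is 617.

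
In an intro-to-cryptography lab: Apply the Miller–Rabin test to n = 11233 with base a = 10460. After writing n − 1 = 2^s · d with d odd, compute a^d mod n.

n − 1 = 11232 = 2^5 · 351, so s = 5 and d = 351.
10460^351 mod 11233 = 8691.

8691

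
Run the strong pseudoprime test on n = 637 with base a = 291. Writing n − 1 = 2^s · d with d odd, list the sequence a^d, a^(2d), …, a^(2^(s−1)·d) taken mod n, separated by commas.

281, 610

n − 1 = 636 = 2^2 · 159, so s = 2 and d = 159.
x_0 = 291^159 mod 637 = 281.
x_1 = 281^2 mod 637 = 610.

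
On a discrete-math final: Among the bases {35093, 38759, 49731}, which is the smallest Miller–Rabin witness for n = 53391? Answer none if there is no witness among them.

n − 1 = 53390 = 2^1 · 26695, so s = 1 and d = 26695.
Base 35093: x_0 = 35093^26695 mod 53391 = 49082. x_0 ∉ {1, 53390} and s = 1, so 35093 is a Miller–Rabin witness and 53391 is composite.
Base 38759: x_0 = 38759^26695 mod 53391 = 43973. x_0 ∉ {1, 53390} and s = 1, so 38759 is a Miller–Rabin witness and 53391 is composite.
Base 49731: x_0 = 49731^26695 mod 53391 = 10992. x_0 ∉ {1, 53390} and s = 1, so 49731 is a Miller–Rabin witness and 53391 is composite.
The smallest witness among the given bases is 35093.

35093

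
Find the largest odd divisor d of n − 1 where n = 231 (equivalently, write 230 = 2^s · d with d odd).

115

Halving: 230 → 115; 115 is odd.
So 230 = 2^1 · 115.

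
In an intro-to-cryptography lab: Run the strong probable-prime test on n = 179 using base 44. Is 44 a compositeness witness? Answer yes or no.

no

n − 1 = 178 = 2^1 · 89, so s = 1 and d = 89.
By repeated squaring, 44^89 ≡ 178 (mod 179).
x_0 = 44^89 mod 179 = 178.
x_0 = 178 ≡ −1, so 44 is not a witness.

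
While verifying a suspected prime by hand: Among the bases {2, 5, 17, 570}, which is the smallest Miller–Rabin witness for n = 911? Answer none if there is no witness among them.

n − 1 = 910 = 2^1 · 455, so s = 1 and d = 455.
Base 2: x_0 = 2^455 mod 911 = 1. x_0 = 1, so 2 is not a witness.
Base 5: x_0 = 5^455 mod 911 = 1. x_0 = 1, so 5 is not a witness.
Base 17: x_0 = 17^455 mod 911 = 910. x_0 = 910 ≡ −1, so 17 is not a witness.
Base 570: x_0 = 570^455 mod 911 = 1. x_0 = 1, so 570 is not a witness.
No listed base is a witness for 911.

none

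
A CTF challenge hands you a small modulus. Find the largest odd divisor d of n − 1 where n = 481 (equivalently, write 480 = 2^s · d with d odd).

Halving: 480 → 240 → 120 → 60 → 30 → 15; 15 is odd.
So 480 = 2^5 · 15.

15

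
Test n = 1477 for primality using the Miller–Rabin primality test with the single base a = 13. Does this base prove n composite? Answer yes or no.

yes

n − 1 = 1476 = 2^2 · 369, so s = 2 and d = 369.
x_0 = 13^369 mod 1477 = 1119.
x_0 is neither 1 nor 1476, so continue squaring.
x_1 = 1119^2 mod 1477 = 1142.
Reached i = s−1 = 1 without hitting −1: 13 is a Miller–Rabin witness and 1477 is composite.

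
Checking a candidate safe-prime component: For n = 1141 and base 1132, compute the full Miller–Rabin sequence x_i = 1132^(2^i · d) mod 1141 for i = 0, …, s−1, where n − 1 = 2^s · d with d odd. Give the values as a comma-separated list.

27, 729

n − 1 = 1140 = 2^2 · 285, so s = 2 and d = 285.
x_0 = 1132^285 mod 1141 = 27.
x_1 = 27^2 mod 1141 = 729.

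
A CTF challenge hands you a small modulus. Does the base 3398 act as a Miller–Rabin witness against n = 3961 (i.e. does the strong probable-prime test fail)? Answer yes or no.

no

n − 1 = 3960 = 2^3 · 495, so s = 3 and d = 495.
x_0 = 3398^495 mod 3961 = 2575.
x_0 is neither 1 nor 3960, so continue squaring.
x_1 = 2575^2 mod 3961 = 3872.
x_2 = 3872^2 mod 3961 = 3960.
x_2 ≡ −1, so 3398 is not a witness.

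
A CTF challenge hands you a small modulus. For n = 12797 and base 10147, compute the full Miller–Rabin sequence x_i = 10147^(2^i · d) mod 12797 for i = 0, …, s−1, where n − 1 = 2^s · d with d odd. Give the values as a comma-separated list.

8070, 967

n − 1 = 12796 = 2^2 · 3199, so s = 2 and d = 3199.
x_0 = 10147^3199 mod 12797 = 8070.
x_1 = 8070^2 mod 12797 = 967.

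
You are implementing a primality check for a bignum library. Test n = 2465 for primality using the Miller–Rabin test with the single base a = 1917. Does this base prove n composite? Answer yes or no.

n − 1 = 2464 = 2^5 · 77, so s = 5 and d = 77.
x_0 = 1917^77 mod 2465 = 1322.
x_0 is neither 1 nor 2464, so continue squaring.
x_1 = 1322^2 mod 2465 = 2464.
x_1 ≡ −1, so 1917 is not a witness.

no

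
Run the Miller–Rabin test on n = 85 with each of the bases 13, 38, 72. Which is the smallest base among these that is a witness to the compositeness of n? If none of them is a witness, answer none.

n − 1 = 84 = 2^2 · 21, so s = 2 and d = 21.
Base 13: x_0 = 13^21 mod 85 = 13. x_0 is neither 1 nor 84, so continue squaring. x_1 = 13^2 mod 85 = 84. x_1 ≡ −1, so 13 is not a witness.
Base 38: x_0 = 38^21 mod 85 = 38. x_0 is neither 1 nor 84, so continue squaring. x_1 = 38^2 mod 85 = 84. x_1 ≡ −1, so 38 is not a witness.
Base 72: x_0 = 72^21 mod 85 = 72. x_0 is neither 1 nor 84, so continue squaring. x_1 = 72^2 mod 85 = 84. x_1 ≡ −1, so 72 is not a witness.
No listed base is a witness for 85.

none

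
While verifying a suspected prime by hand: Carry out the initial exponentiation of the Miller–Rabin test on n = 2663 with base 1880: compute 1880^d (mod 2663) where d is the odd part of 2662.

2662

n − 1 = 2662 = 2^1 · 1331, so s = 1 and d = 1331.
Repeated squaring mod 2663: 1880^1 ≡ 1880, 1880^2 ≡ 599, 1880^4 ≡ 1959, 1880^8 ≡ 298, 1880^16 ≡ 925, 1880^32 ≡ 802, 1880^64 ≡ 1421, 1880^128 ≡ 687, 1880^256 ≡ 618, 1880^512 ≡ 1115, 1880^1024 ≡ 2267.
1331 = 1024 + 256 + 32 + 16 + 2 + 1, so 1880^1331 ≡ 2267·618·802·925·599·1880 ≡ 2662 (mod 2663).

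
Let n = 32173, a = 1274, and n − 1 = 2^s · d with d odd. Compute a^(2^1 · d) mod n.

n − 1 = 32172 = 2^2 · 8043, so s = 2 and d = 8043.
x_0 = 1274^8043 mod 32173 = 1.
x_1 = 1^2 mod 32173 = 1.

1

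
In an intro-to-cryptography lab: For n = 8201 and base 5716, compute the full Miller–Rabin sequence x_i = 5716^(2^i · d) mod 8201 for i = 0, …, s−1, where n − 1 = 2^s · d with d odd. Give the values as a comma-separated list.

2060, 3683, 35

n − 1 = 8200 = 2^3 · 1025, so s = 3 and d = 1025.
x_0 = 5716^1025 mod 8201 = 2060.
x_1 = 2060^2 mod 8201 = 3683.
x_2 = 3683^2 mod 8201 = 35.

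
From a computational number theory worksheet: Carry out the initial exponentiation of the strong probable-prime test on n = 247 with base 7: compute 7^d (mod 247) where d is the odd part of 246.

n − 1 = 246 = 2^1 · 123, so s = 1 and d = 123.
7^123 mod 247 = 96.

96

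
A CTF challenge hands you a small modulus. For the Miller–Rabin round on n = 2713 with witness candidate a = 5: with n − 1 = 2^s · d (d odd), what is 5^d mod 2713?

n − 1 = 2712 = 2^3 · 339, so s = 3 and d = 339.
Repeated squaring mod 2713: 5^1 ≡ 5, 5^2 ≡ 25, 5^4 ≡ 625, 5^8 ≡ 2666, 5^16 ≡ 2209, 5^32 ≡ 1707, 5^64 ≡ 87, 5^128 ≡ 2143, 5^256 ≡ 2053.
339 = 256 + 64 + 16 + 2 + 1, so 5^339 ≡ 2053·87·2209·25·5 ≡ 60 (mod 2713).

60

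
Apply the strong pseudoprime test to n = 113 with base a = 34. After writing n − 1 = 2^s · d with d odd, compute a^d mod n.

40

n − 1 = 112 = 2^4 · 7, so s = 4 and d = 7.
By repeated squaring, 34^7 ≡ 40 (mod 113).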